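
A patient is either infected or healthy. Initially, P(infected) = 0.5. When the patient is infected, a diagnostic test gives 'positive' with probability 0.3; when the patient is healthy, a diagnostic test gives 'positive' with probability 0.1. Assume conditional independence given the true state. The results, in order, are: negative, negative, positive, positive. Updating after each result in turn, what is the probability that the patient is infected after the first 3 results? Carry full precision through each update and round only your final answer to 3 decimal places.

0.645

After 'negative': P(infected) = 0.7·0.5000 / (0.7·0.5000 + 0.9·0.5000) ≈ 0.4375
After 'negative': P(infected) = 0.7·0.4375 / (0.7·0.4375 + 0.9·0.5625) ≈ 0.3769
After 'positive': P(infected) = 0.3·0.3769 / (0.3·0.3769 + 0.1·0.6231) ≈ 0.6447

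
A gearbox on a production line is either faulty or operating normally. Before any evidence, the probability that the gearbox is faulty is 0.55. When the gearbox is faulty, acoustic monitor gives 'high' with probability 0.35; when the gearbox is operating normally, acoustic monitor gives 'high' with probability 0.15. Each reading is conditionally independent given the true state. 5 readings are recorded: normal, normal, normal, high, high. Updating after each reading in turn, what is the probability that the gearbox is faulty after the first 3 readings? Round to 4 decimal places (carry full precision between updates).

Each posterior becomes the prior for the next update.
After 'normal': P(faulty) = 0.65·0.5500 / (0.65·0.5500 + 0.85·0.4500) ≈ 0.4831
After 'normal': P(faulty) = 0.65·0.4831 / (0.65·0.4831 + 0.85·0.5169) ≈ 0.4168
After 'normal': P(faulty) = 0.65·0.4168 / (0.65·0.4168 + 0.85·0.5832) ≈ 0.3534

0.3534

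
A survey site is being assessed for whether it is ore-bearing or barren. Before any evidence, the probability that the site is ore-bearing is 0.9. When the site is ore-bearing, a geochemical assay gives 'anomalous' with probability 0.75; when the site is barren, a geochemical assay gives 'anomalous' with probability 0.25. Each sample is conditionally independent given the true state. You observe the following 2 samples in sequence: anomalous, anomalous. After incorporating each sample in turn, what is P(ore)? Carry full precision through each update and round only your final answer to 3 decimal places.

Apply Bayes' rule sequentially, carrying P(ore) forward.
After 'anomalous': P(ore) = 0.75·0.9000 / (0.75·0.9000 + 0.25·0.1000) ≈ 0.9643
After 'anomalous': P(ore) = 0.75·0.9643 / (0.75·0.9643 + 0.25·0.0357) ≈ 0.9878

0.988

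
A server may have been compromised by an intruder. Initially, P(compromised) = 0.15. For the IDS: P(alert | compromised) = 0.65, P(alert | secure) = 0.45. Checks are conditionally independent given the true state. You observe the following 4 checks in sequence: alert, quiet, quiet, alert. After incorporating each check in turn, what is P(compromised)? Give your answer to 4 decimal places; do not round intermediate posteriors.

Apply Bayes' rule sequentially, carrying P(compromised) forward.
After 'alert': P(compromised) = 0.65·0.1500 / (0.65·0.1500 + 0.45·0.8500) ≈ 0.2031
After 'quiet': P(compromised) = 0.35·0.2031 / (0.35·0.2031 + 0.55·0.7969) ≈ 0.1396
After 'quiet': P(compromised) = 0.35·0.1396 / (0.35·0.1396 + 0.55·0.8604) ≈ 0.0936
After 'alert': P(compromised) = 0.65·0.0936 / (0.65·0.0936 + 0.45·0.9064) ≈ 0.1298

0.1298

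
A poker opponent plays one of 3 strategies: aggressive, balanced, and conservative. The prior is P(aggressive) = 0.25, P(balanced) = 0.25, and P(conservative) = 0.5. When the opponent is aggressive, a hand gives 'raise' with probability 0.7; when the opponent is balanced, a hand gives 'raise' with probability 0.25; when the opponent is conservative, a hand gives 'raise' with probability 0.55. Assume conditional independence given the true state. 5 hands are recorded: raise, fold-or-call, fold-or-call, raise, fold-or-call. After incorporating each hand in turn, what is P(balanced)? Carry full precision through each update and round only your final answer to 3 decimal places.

0.278

After 'raise': normaliser = 0.7·0.2500 + 0.25·0.2500 + 0.55·0.5000; P(aggressive) ≈ 0.3415, P(balanced) ≈ 0.1220, P(conservative) ≈ 0.5366
After 'fold-or-call': normaliser = 0.3·0.3415 + 0.75·0.1220 + 0.45·0.5366; P(aggressive) ≈ 0.2353, P(balanced) ≈ 0.2101, P(conservative) ≈ 0.5546
After 'fold-or-call': normaliser = 0.3·0.2353 + 0.75·0.2101 + 0.45·0.5546; P(aggressive) ≈ 0.1478, P(balanced) ≈ 0.3298, P(conservative) ≈ 0.5224
After 'raise': normaliser = 0.7·0.1478 + 0.25·0.3298 + 0.55·0.5224; P(aggressive) ≈ 0.2186, P(balanced) ≈ 0.1742, P(conservative) ≈ 0.6072
After 'fold-or-call': normaliser = 0.3·0.2186 + 0.75·0.1742 + 0.45·0.6072; P(aggressive) ≈ 0.1397, P(balanced) ≈ 0.2783, P(conservative) ≈ 0.5820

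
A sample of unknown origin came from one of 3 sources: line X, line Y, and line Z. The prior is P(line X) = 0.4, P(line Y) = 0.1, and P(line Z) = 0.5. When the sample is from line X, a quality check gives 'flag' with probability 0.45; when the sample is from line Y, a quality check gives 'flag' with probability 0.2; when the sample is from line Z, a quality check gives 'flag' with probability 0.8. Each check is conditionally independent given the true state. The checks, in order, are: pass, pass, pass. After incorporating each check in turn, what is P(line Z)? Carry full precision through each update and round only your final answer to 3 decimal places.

0.033

After 'pass': normaliser = 0.55·0.4000 + 0.8·0.1000 + 0.2·0.5000; P(line X) ≈ 0.5500, P(line Y) ≈ 0.2000, P(line Z) ≈ 0.2500
After 'pass': normaliser = 0.55·0.5500 + 0.8·0.2000 + 0.2·0.2500; P(line X) ≈ 0.5902, P(line Y) ≈ 0.3122, P(line Z) ≈ 0.0976
After 'pass': normaliser = 0.55·0.5902 + 0.8·0.3122 + 0.2·0.0976; P(line X) ≈ 0.5466, P(line Y) ≈ 0.4205, P(line Z) ≈ 0.0329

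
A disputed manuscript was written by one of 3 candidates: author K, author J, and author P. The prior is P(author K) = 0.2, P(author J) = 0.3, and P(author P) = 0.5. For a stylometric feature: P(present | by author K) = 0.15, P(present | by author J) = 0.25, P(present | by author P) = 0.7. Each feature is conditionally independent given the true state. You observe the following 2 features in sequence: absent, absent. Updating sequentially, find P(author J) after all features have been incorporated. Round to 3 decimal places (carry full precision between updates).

Each posterior becomes the prior for the next update.
After 'absent': normaliser = 0.85·0.2000 + 0.75·0.3000 + 0.3·0.5000; P(author K) ≈ 0.3119, P(author J) ≈ 0.4128, P(author P) ≈ 0.2752
After 'absent': normaliser = 0.85·0.3119 + 0.75·0.4128 + 0.3·0.2752; P(author K) ≈ 0.4033, P(author J) ≈ 0.4710, P(author P) ≈ 0.1256

0.471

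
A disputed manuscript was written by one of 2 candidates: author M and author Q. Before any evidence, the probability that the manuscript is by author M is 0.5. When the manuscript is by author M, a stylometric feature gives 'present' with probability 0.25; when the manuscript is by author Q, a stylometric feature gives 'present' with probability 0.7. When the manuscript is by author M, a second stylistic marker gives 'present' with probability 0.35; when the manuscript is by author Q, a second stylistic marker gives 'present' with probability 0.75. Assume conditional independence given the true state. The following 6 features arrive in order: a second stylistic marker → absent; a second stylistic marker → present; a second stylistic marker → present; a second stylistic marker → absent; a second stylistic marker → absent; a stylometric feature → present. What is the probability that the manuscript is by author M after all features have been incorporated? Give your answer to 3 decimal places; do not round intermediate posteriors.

Apply Bayes' rule sequentially, carrying P(author M) forward.
After a second stylistic marker='absent': P(author M) = 0.65·0.5000 / (0.65·0.5000 + 0.25·0.5000) ≈ 0.7222
After a second stylistic marker='present': P(author M) = 0.35·0.7222 / (0.35·0.7222 + 0.75·0.2778) ≈ 0.5482
After a second stylistic marker='present': P(author M) = 0.35·0.5482 / (0.35·0.5482 + 0.75·0.4518) ≈ 0.3615
After a second stylistic marker='absent': P(author M) = 0.65·0.3615 / (0.65·0.3615 + 0.25·0.6385) ≈ 0.5955
After a second stylistic marker='absent': P(author M) = 0.65·0.5955 / (0.65·0.5955 + 0.25·0.4045) ≈ 0.7929
After a stylometric feature='present': P(author M) = 0.25·0.7929 / (0.25·0.7929 + 0.7·0.2071) ≈ 0.5775

0.578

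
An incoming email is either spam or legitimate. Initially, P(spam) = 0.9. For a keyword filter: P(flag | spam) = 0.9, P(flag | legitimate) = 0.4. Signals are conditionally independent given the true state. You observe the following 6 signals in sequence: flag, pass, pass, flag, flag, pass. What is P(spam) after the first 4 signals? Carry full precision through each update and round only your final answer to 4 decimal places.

0.5586

After 'flag': P(spam) = 0.9·0.9000 / (0.9·0.9000 + 0.4·0.1000) ≈ 0.9529
After 'pass': P(spam) = 0.1·0.9529 / (0.1·0.9529 + 0.6·0.0471) ≈ 0.7714
After 'pass': P(spam) = 0.1·0.7714 / (0.1·0.7714 + 0.6·0.2286) ≈ 0.3600
After 'flag': P(spam) = 0.9·0.3600 / (0.9·0.3600 + 0.4·0.6400) ≈ 0.5586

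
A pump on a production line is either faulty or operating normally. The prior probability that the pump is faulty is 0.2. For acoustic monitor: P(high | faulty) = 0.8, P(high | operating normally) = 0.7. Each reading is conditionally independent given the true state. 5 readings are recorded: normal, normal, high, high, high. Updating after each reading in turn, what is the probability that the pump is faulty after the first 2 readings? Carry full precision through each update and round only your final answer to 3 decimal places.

After 'normal': P(faulty) = 0.2·0.2000 / (0.2·0.2000 + 0.3·0.8000) ≈ 0.1429
After 'normal': P(faulty) = 0.2·0.1429 / (0.2·0.1429 + 0.3·0.8571) ≈ 0.1000

0.100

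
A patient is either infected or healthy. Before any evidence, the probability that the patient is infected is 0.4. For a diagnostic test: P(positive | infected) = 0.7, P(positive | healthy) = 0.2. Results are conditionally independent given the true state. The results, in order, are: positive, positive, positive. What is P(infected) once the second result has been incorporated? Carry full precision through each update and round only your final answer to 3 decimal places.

Apply Bayes' rule sequentially, carrying P(infected) forward.
After 'positive': P(infected) = 0.7·0.4000 / (0.7·0.4000 + 0.2·0.6000) ≈ 0.7000
After 'positive': P(infected) = 0.7·0.7000 / (0.7·0.7000 + 0.2·0.3000) ≈ 0.8909

0.891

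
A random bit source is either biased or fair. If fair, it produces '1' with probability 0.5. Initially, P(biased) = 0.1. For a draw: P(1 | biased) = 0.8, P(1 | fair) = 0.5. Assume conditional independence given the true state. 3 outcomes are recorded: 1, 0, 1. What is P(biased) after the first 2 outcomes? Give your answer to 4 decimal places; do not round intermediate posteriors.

0.0664

After '1': P(biased) = 0.8·0.1000 / (0.8·0.1000 + 0.5·0.9000) ≈ 0.1509
After '0': P(biased) = 0.2·0.1509 / (0.2·0.1509 + 0.5·0.8491) ≈ 0.0664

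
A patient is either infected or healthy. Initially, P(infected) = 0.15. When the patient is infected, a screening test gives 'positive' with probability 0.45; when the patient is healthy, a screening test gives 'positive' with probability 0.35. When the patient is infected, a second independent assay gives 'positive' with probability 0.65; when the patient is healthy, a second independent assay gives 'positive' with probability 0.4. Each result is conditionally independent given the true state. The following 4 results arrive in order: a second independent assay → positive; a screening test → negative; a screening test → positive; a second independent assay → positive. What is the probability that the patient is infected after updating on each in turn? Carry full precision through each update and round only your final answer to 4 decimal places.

After a second independent assay='positive': P(infected) = 0.65·0.1500 / (0.65·0.1500 + 0.4·0.8500) ≈ 0.2229
After a screening test='negative': P(infected) = 0.55·0.2229 / (0.55·0.2229 + 0.65·0.7771) ≈ 0.1953
After a screening test='positive': P(infected) = 0.45·0.1953 / (0.45·0.1953 + 0.35·0.8047) ≈ 0.2378
After a second independent assay='positive': P(infected) = 0.65·0.2378 / (0.65·0.2378 + 0.4·0.7622) ≈ 0.3364

0.3364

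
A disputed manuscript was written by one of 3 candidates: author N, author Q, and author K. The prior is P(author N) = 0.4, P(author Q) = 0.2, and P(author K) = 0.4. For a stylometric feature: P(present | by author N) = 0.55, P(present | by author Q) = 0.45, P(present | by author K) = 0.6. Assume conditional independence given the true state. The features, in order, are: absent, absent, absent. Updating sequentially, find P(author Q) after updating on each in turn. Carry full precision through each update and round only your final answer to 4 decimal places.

0.3491

After 'absent': normaliser = 0.45·0.4000 + 0.55·0.2000 + 0.4·0.4000; P(author N) ≈ 0.4000, P(author Q) ≈ 0.2444, P(author K) ≈ 0.3556
After 'absent': normaliser = 0.45·0.4000 + 0.55·0.2444 + 0.4·0.3556; P(author N) ≈ 0.3942, P(author Q) ≈ 0.2944, P(author K) ≈ 0.3114
After 'absent': normaliser = 0.45·0.3942 + 0.55·0.2944 + 0.4·0.3114; P(author N) ≈ 0.3824, P(author Q) ≈ 0.3491, P(author K) ≈ 0.2686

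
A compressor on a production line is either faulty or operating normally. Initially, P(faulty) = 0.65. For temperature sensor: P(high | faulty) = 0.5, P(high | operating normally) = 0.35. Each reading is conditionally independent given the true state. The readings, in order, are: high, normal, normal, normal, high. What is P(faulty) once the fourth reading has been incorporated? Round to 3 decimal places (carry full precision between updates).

0.547

After 'high': P(faulty) = 0.5·0.6500 / (0.5·0.6500 + 0.35·0.3500) ≈ 0.7263
After 'normal': P(faulty) = 0.5·0.7263 / (0.5·0.7263 + 0.65·0.2737) ≈ 0.6711
After 'normal': P(faulty) = 0.5·0.6711 / (0.5·0.6711 + 0.65·0.3289) ≈ 0.6109
After 'normal': P(faulty) = 0.5·0.6109 / (0.5·0.6109 + 0.65·0.3891) ≈ 0.5470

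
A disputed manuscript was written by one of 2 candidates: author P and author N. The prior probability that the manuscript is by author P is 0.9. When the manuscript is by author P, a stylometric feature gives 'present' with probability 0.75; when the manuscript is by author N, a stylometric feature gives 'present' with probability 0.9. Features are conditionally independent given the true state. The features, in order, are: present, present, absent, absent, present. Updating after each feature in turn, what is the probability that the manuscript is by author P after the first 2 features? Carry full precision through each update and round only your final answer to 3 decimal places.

0.862

After 'present': P(author P) = 0.75·0.9000 / (0.75·0.9000 + 0.9·0.1000) ≈ 0.8824
After 'present': P(author P) = 0.75·0.8824 / (0.75·0.8824 + 0.9·0.1176) ≈ 0.8621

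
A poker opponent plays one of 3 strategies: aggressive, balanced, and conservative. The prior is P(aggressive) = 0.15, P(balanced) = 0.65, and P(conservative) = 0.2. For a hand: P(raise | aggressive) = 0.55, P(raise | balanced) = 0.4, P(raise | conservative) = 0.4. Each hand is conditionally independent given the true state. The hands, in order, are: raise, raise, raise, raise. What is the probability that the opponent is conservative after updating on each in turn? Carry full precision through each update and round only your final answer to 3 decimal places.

0.144

After 'raise': normaliser = 0.55·0.1500 + 0.4·0.6500 + 0.4·0.2000; P(aggressive) ≈ 0.1953, P(balanced) ≈ 0.6154, P(conservative) ≈ 0.1893
After 'raise': normaliser = 0.55·0.1953 + 0.4·0.6154 + 0.4·0.1893; P(aggressive) ≈ 0.2502, P(balanced) ≈ 0.5734, P(conservative) ≈ 0.1764
After 'raise': normaliser = 0.55·0.2502 + 0.4·0.5734 + 0.4·0.1764; P(aggressive) ≈ 0.3145, P(balanced) ≈ 0.5242, P(conservative) ≈ 0.1613
After 'raise': normaliser = 0.55·0.3145 + 0.4·0.5242 + 0.4·0.1613; P(aggressive) ≈ 0.3868, P(balanced) ≈ 0.4689, P(conservative) ≈ 0.1443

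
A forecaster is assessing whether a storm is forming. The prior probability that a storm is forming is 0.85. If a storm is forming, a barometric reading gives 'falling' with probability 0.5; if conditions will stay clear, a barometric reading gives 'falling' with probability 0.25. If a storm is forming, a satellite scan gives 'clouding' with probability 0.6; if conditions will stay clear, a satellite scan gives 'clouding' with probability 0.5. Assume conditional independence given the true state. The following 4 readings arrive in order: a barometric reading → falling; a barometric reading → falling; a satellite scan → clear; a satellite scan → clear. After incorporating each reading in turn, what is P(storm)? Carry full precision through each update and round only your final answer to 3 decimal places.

0.936

After a barometric reading='falling': P(storm) = 0.5·0.8500 / (0.5·0.8500 + 0.25·0.1500) ≈ 0.9189
After a barometric reading='falling': P(storm) = 0.5·0.9189 / (0.5·0.9189 + 0.25·0.0811) ≈ 0.9577
After a satellite scan='clear': P(storm) = 0.4·0.9577 / (0.4·0.9577 + 0.5·0.0423) ≈ 0.9477
After a satellite scan='clear': P(storm) = 0.4·0.9477 / (0.4·0.9477 + 0.5·0.0523) ≈ 0.9355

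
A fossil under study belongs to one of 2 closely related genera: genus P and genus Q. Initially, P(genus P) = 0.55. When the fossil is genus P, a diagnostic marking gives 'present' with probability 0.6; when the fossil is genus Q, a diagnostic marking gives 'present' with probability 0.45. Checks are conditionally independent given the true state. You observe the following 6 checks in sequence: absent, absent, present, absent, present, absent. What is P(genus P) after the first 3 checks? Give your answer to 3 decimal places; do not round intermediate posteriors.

Each posterior becomes the prior for the next update.
After 'absent': P(genus P) = 0.4·0.5500 / (0.4·0.5500 + 0.55·0.4500) ≈ 0.4706
After 'absent': P(genus P) = 0.4·0.4706 / (0.4·0.4706 + 0.55·0.5294) ≈ 0.3926
After 'present': P(genus P) = 0.6·0.3926 / (0.6·0.3926 + 0.45·0.6074) ≈ 0.4629

0.463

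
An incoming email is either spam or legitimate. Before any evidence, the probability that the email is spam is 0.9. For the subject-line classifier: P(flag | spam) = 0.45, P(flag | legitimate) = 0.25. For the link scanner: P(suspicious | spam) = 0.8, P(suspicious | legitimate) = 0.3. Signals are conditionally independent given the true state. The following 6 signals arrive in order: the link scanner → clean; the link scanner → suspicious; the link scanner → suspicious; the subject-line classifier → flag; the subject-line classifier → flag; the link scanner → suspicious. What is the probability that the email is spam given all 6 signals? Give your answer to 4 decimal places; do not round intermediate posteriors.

After the link scanner='clean': P(spam) = 0.2·0.9000 / (0.2·0.9000 + 0.7·0.1000) ≈ 0.7200
After the link scanner='suspicious': P(spam) = 0.8·0.7200 / (0.8·0.7200 + 0.3·0.2800) ≈ 0.8727
After the link scanner='suspicious': P(spam) = 0.8·0.8727 / (0.8·0.8727 + 0.3·0.1273) ≈ 0.9481
After the subject-line classifier='flag': P(spam) = 0.45·0.9481 / (0.45·0.9481 + 0.25·0.0519) ≈ 0.9705
After the subject-line classifier='flag': P(spam) = 0.45·0.9705 / (0.45·0.9705 + 0.25·0.0295) ≈ 0.9834
After the link scanner='suspicious': P(spam) = 0.8·0.9834 / (0.8·0.9834 + 0.3·0.0166) ≈ 0.9937

0.9937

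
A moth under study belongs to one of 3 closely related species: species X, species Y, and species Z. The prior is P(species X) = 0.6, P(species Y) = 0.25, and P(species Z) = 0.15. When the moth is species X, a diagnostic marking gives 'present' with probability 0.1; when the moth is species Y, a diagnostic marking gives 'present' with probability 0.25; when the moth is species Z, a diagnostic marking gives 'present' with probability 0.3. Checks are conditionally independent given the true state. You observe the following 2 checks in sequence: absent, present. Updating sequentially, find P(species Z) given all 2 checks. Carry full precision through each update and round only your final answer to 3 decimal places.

After 'absent': normaliser = 0.9·0.6000 + 0.75·0.2500 + 0.7·0.1500; P(species X) ≈ 0.6486, P(species Y) ≈ 0.2252, P(species Z) ≈ 0.1261
After 'present': normaliser = 0.1·0.6486 + 0.25·0.2252 + 0.3·0.1261; P(species X) ≈ 0.4079, P(species Y) ≈ 0.3541, P(species Z) ≈ 0.2380

0.238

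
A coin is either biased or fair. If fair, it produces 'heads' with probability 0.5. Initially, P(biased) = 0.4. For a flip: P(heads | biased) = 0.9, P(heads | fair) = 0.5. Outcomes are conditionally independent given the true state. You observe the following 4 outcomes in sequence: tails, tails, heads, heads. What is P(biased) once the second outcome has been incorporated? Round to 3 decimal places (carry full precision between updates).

0.026

After 'tails': P(biased) = 0.1·0.4000 / (0.1·0.4000 + 0.5·0.6000) ≈ 0.1176
After 'tails': P(biased) = 0.1·0.1176 / (0.1·0.1176 + 0.5·0.8824) ≈ 0.0260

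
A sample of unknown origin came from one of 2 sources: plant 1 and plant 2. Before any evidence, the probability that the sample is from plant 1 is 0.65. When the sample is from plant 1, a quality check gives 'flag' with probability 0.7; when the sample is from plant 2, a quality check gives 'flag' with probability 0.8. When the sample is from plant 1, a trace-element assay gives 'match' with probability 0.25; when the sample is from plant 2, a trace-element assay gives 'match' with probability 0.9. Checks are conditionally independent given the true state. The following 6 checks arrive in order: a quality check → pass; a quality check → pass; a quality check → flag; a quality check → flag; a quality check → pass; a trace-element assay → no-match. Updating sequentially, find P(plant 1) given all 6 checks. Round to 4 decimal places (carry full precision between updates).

0.9730

After a quality check='pass': P(plant 1) = 0.3·0.6500 / (0.3·0.6500 + 0.2·0.3500) ≈ 0.7358
After a quality check='pass': P(plant 1) = 0.3·0.7358 / (0.3·0.7358 + 0.2·0.2642) ≈ 0.8069
After a quality check='flag': P(plant 1) = 0.7·0.8069 / (0.7·0.8069 + 0.8·0.1931) ≈ 0.7852
After a quality check='flag': P(plant 1) = 0.7·0.7852 / (0.7·0.7852 + 0.8·0.2148) ≈ 0.7619
After a quality check='pass': P(plant 1) = 0.3·0.7619 / (0.3·0.7619 + 0.2·0.2381) ≈ 0.8276
After a trace-element assay='no-match': P(plant 1) = 0.75·0.8276 / (0.75·0.8276 + 0.1·0.1724) ≈ 0.9730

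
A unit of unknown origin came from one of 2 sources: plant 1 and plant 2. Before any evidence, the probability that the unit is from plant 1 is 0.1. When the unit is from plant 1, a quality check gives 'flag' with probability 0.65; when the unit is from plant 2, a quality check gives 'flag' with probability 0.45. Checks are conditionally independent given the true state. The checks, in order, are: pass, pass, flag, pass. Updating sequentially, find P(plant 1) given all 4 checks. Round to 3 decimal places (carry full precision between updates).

After 'pass': P(plant 1) = 0.35·0.1000 / (0.35·0.1000 + 0.55·0.9000) ≈ 0.0660
After 'pass': P(plant 1) = 0.35·0.0660 / (0.35·0.0660 + 0.55·0.9340) ≈ 0.0431
After 'flag': P(plant 1) = 0.65·0.0431 / (0.65·0.0431 + 0.45·0.9569) ≈ 0.0610
After 'pass': P(plant 1) = 0.35·0.0610 / (0.35·0.0610 + 0.55·0.9390) ≈ 0.0397

0.040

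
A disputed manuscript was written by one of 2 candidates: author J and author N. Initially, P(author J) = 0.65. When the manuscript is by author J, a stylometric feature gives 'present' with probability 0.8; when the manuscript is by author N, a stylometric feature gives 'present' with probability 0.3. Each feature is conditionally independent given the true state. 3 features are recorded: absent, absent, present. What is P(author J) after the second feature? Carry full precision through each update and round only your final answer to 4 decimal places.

After 'absent': P(author J) = 0.2·0.6500 / (0.2·0.6500 + 0.7·0.3500) ≈ 0.3467
After 'absent': P(author J) = 0.2·0.3467 / (0.2·0.3467 + 0.7·0.6533) ≈ 0.1316

0.1316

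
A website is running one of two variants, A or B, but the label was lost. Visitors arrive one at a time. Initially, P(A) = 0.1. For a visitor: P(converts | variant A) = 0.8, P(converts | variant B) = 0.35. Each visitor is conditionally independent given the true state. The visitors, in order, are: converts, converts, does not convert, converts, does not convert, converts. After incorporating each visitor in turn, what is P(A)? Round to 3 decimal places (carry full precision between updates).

0.223

After 'converts': P(A) = 0.8·0.1000 / (0.8·0.1000 + 0.35·0.9000) ≈ 0.2025
After 'converts': P(A) = 0.8·0.2025 / (0.8·0.2025 + 0.35·0.7975) ≈ 0.3673
After 'does not convert': P(A) = 0.2·0.3673 / (0.2·0.3673 + 0.65·0.6327) ≈ 0.1515
After 'converts': P(A) = 0.8·0.1515 / (0.8·0.1515 + 0.35·0.8485) ≈ 0.2899
After 'does not convert': P(A) = 0.2·0.2899 / (0.2·0.2899 + 0.65·0.7101) ≈ 0.1116
After 'converts': P(A) = 0.8·0.1116 / (0.8·0.1116 + 0.35·0.8884) ≈ 0.2231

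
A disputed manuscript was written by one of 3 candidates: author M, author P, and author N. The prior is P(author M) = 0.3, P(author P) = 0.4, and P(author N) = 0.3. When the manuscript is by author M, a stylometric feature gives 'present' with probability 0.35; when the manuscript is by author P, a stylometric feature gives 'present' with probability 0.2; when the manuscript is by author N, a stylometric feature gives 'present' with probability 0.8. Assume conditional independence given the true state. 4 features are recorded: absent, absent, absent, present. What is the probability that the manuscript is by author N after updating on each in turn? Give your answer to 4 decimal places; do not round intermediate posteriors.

After 'absent': normaliser = 0.65·0.3000 + 0.8·0.4000 + 0.2·0.3000; P(author M) ≈ 0.3391, P(author P) ≈ 0.5565, P(author N) ≈ 0.1043
After 'absent': normaliser = 0.65·0.3391 + 0.8·0.5565 + 0.2·0.1043; P(author M) ≈ 0.3211, P(author P) ≈ 0.6485, P(author N) ≈ 0.0304
After 'absent': normaliser = 0.65·0.3211 + 0.8·0.6485 + 0.2·0.0304; P(author M) ≈ 0.2845, P(author P) ≈ 0.7072, P(author N) ≈ 0.0083
After 'present': normaliser = 0.35·0.2845 + 0.2·0.7072 + 0.8·0.0083; P(author M) ≈ 0.4021, P(author P) ≈ 0.5711, P(author N) ≈ 0.0268

0.0268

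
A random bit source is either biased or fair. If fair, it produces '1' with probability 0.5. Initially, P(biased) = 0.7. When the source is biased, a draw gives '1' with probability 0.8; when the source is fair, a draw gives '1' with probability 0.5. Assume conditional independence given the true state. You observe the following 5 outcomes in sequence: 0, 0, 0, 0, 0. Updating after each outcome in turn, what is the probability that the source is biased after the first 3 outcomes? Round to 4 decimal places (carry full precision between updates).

0.1299

Apply Bayes' rule sequentially, carrying P(biased) forward.
After '0': P(biased) = 0.2·0.7000 / (0.2·0.7000 + 0.5·0.3000) ≈ 0.4828
After '0': P(biased) = 0.2·0.4828 / (0.2·0.4828 + 0.5·0.5172) ≈ 0.2718
After '0': P(biased) = 0.2·0.2718 / (0.2·0.2718 + 0.5·0.7282) ≈ 0.1299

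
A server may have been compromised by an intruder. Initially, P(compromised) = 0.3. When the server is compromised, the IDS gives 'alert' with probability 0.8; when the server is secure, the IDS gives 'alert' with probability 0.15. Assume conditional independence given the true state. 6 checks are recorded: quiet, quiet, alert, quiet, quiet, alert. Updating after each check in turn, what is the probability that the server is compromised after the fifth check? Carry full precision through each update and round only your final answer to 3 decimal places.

After 'quiet': P(compromised) = 0.2·0.3000 / (0.2·0.3000 + 0.85·0.7000) ≈ 0.0916
After 'quiet': P(compromised) = 0.2·0.0916 / (0.2·0.0916 + 0.85·0.9084) ≈ 0.0232
After 'alert': P(compromised) = 0.8·0.0232 / (0.8·0.0232 + 0.15·0.9768) ≈ 0.1123
After 'quiet': P(compromised) = 0.2·0.1123 / (0.2·0.1123 + 0.85·0.8877) ≈ 0.0289
After 'quiet': P(compromised) = 0.2·0.0289 / (0.2·0.0289 + 0.85·0.9711) ≈ 0.0070

0.007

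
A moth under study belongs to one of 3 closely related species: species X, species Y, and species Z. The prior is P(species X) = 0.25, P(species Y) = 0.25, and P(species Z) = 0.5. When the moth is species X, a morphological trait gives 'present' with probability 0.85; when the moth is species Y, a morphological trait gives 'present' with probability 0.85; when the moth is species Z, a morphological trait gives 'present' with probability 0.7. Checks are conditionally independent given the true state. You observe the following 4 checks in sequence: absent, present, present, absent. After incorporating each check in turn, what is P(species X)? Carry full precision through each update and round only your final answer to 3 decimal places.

After 'absent': normaliser = 0.15·0.2500 + 0.15·0.2500 + 0.3·0.5000; P(species X) ≈ 0.1667, P(species Y) ≈ 0.1667, P(species Z) ≈ 0.6667
After 'present': normaliser = 0.85·0.1667 + 0.85·0.1667 + 0.7·0.6667; P(species X) ≈ 0.1889, P(species Y) ≈ 0.1889, P(species Z) ≈ 0.6222
After 'present': normaliser = 0.85·0.1889 + 0.85·0.1889 + 0.7·0.6222; P(species X) ≈ 0.2122, P(species Y) ≈ 0.2122, P(species Z) ≈ 0.5756
After 'absent': normaliser = 0.15·0.2122 + 0.15·0.2122 + 0.3·0.5756; P(species X) ≈ 0.1347, P(species Y) ≈ 0.1347, P(species Z) ≈ 0.7307

0.135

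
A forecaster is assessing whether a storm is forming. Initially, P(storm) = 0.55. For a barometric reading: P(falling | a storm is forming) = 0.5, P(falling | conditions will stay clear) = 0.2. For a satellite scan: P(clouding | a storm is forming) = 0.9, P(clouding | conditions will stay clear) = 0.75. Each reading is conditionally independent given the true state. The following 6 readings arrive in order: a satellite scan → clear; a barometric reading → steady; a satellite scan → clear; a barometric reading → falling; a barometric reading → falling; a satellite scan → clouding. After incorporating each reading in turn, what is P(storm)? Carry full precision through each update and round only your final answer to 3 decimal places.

Apply Bayes' rule sequentially, carrying P(storm) forward.
After a satellite scan='clear': P(storm) = 0.1·0.5500 / (0.1·0.5500 + 0.25·0.4500) ≈ 0.3284
After a barometric reading='steady': P(storm) = 0.5·0.3284 / (0.5·0.3284 + 0.8·0.6716) ≈ 0.2340
After a satellite scan='clear': P(storm) = 0.1·0.2340 / (0.1·0.2340 + 0.25·0.7660) ≈ 0.1089
After a barometric reading='falling': P(storm) = 0.5·0.1089 / (0.5·0.1089 + 0.2·0.8911) ≈ 0.2340
After a barometric reading='falling': P(storm) = 0.5·0.2340 / (0.5·0.2340 + 0.2·0.7660) ≈ 0.4331
After a satellite scan='clouding': P(storm) = 0.9·0.4331 / (0.9·0.4331 + 0.75·0.5669) ≈ 0.4783

0.478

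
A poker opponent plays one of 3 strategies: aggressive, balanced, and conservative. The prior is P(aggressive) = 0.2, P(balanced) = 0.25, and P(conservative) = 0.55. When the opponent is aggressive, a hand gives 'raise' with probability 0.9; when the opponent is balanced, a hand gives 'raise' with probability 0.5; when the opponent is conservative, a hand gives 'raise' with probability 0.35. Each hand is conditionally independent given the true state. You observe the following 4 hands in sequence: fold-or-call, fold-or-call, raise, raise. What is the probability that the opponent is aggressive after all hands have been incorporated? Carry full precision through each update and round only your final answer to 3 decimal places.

Apply Bayes' rule sequentially, carrying P(aggressive) forward.
After 'fold-or-call': normaliser = 0.1·0.2000 + 0.5·0.2500 + 0.65·0.5500; P(aggressive) ≈ 0.0398, P(balanced) ≈ 0.2488, P(conservative) ≈ 0.7114
After 'fold-or-call': normaliser = 0.1·0.0398 + 0.5·0.2488 + 0.65·0.7114; P(aggressive) ≈ 0.0067, P(balanced) ≈ 0.2105, P(conservative) ≈ 0.7827
After 'raise': normaliser = 0.9·0.0067 + 0.5·0.2105 + 0.35·0.7827; P(aggressive) ≈ 0.0157, P(balanced) ≈ 0.2732, P(conservative) ≈ 0.7111
After 'raise': normaliser = 0.9·0.0157 + 0.5·0.2732 + 0.35·0.7111; P(aggressive) ≈ 0.0354, P(balanced) ≈ 0.3418, P(conservative) ≈ 0.6227

0.035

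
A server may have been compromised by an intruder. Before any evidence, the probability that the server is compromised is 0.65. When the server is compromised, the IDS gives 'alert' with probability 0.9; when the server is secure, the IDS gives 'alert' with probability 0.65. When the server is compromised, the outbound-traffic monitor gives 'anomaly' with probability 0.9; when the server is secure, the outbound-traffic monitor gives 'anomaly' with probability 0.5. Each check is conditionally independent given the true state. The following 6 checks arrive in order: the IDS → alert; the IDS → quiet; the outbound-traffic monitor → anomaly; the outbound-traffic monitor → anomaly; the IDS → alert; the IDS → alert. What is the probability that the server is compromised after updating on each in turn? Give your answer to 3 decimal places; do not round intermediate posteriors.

After the IDS='alert': P(compromised) = 0.9·0.6500 / (0.9·0.6500 + 0.65·0.3500) ≈ 0.7200
After the IDS='quiet': P(compromised) = 0.1·0.7200 / (0.1·0.7200 + 0.35·0.2800) ≈ 0.4235
After the outbound-traffic monitor='anomaly': P(compromised) = 0.9·0.4235 / (0.9·0.4235 + 0.5·0.5765) ≈ 0.5694
After the outbound-traffic monitor='anomaly': P(compromised) = 0.9·0.5694 / (0.9·0.5694 + 0.5·0.4306) ≈ 0.7042
After the IDS='alert': P(compromised) = 0.9·0.7042 / (0.9·0.7042 + 0.65·0.2958) ≈ 0.7672
After the IDS='alert': P(compromised) = 0.9·0.7672 / (0.9·0.7672 + 0.65·0.2328) ≈ 0.8203

0.820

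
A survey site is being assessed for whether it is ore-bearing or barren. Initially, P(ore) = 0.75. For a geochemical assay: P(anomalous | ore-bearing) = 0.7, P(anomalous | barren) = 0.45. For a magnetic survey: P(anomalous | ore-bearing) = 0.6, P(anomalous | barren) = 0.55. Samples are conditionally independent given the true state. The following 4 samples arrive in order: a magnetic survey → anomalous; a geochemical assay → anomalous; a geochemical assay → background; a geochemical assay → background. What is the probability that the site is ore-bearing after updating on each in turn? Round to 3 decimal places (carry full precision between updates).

0.602

After a magnetic survey='anomalous': P(ore) = 0.6·0.7500 / (0.6·0.7500 + 0.55·0.2500) ≈ 0.7660
After a geochemical assay='anomalous': P(ore) = 0.7·0.7660 / (0.7·0.7660 + 0.45·0.2340) ≈ 0.8358
After a geochemical assay='background': P(ore) = 0.3·0.8358 / (0.3·0.8358 + 0.55·0.1642) ≈ 0.7352
After a geochemical assay='background': P(ore) = 0.3·0.7352 / (0.3·0.7352 + 0.55·0.2648) ≈ 0.6023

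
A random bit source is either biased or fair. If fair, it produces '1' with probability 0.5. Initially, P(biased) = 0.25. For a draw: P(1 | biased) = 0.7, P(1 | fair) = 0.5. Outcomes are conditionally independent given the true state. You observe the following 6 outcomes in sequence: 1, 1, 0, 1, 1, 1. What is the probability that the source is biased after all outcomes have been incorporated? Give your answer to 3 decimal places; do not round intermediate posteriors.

0.518

After '1': P(biased) = 0.7·0.2500 / (0.7·0.2500 + 0.5·0.7500) ≈ 0.3182
After '1': P(biased) = 0.7·0.3182 / (0.7·0.3182 + 0.5·0.6818) ≈ 0.3952
After '0': P(biased) = 0.3·0.3952 / (0.3·0.3952 + 0.5·0.6048) ≈ 0.2816
After '1': P(biased) = 0.7·0.2816 / (0.7·0.2816 + 0.5·0.7184) ≈ 0.3543
After '1': P(biased) = 0.7·0.3543 / (0.7·0.3543 + 0.5·0.6457) ≈ 0.4345
After '1': P(biased) = 0.7·0.4345 / (0.7·0.4345 + 0.5·0.5655) ≈ 0.5182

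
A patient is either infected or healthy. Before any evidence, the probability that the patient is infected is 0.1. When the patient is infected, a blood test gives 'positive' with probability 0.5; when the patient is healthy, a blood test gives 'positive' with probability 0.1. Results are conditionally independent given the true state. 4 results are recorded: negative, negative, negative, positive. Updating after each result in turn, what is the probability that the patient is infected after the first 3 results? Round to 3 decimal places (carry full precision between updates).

0.019

After 'negative': P(infected) = 0.5·0.1000 / (0.5·0.1000 + 0.9·0.9000) ≈ 0.0581
After 'negative': P(infected) = 0.5·0.0581 / (0.5·0.0581 + 0.9·0.9419) ≈ 0.0332
After 'negative': P(infected) = 0.5·0.0332 / (0.5·0.0332 + 0.9·0.9668) ≈ 0.0187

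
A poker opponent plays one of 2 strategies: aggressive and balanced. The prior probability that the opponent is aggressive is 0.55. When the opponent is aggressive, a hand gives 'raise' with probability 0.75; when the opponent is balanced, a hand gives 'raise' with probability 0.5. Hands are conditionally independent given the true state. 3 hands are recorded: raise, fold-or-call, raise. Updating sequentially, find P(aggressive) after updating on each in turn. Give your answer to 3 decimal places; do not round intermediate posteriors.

0.579

After 'raise': P(aggressive) = 0.75·0.5500 / (0.75·0.5500 + 0.5·0.4500) ≈ 0.6471
After 'fold-or-call': P(aggressive) = 0.25·0.6471 / (0.25·0.6471 + 0.5·0.3529) ≈ 0.4783
After 'raise': P(aggressive) = 0.75·0.4783 / (0.75·0.4783 + 0.5·0.5217) ≈ 0.5789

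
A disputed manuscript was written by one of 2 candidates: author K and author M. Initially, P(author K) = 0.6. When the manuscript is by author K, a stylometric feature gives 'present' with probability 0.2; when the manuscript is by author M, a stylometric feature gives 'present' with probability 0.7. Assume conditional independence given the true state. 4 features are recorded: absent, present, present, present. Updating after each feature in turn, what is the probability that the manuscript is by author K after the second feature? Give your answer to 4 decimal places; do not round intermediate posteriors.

After 'absent': P(author K) = 0.8·0.6000 / (0.8·0.6000 + 0.3·0.4000) ≈ 0.8000
After 'present': P(author K) = 0.2·0.8000 / (0.2·0.8000 + 0.7·0.2000) ≈ 0.5333

0.5333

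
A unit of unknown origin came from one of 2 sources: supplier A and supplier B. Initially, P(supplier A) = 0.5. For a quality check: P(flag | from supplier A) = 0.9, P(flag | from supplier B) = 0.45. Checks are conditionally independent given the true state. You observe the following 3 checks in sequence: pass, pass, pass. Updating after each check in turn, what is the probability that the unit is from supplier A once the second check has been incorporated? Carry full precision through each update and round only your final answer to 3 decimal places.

Each posterior becomes the prior for the next update.
After 'pass': P(supplier A) = 0.1·0.5000 / (0.1·0.5000 + 0.55·0.5000) ≈ 0.1538
After 'pass': P(supplier A) = 0.1·0.1538 / (0.1·0.1538 + 0.55·0.8462) ≈ 0.0320

0.032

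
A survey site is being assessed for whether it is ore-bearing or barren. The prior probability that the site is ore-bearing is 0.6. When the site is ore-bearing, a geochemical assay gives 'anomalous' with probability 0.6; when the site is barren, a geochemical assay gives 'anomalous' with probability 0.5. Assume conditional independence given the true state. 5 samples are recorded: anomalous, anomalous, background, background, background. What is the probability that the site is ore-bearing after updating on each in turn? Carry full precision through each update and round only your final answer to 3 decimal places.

0.525

Each posterior becomes the prior for the next update.
After 'anomalous': P(ore) = 0.6·0.6000 / (0.6·0.6000 + 0.5·0.4000) ≈ 0.6429
After 'anomalous': P(ore) = 0.6·0.6429 / (0.6·0.6429 + 0.5·0.3571) ≈ 0.6835
After 'background': P(ore) = 0.4·0.6835 / (0.4·0.6835 + 0.5·0.3165) ≈ 0.6334
After 'background': P(ore) = 0.4·0.6334 / (0.4·0.6334 + 0.5·0.3666) ≈ 0.5803
After 'background': P(ore) = 0.4·0.5803 / (0.4·0.5803 + 0.5·0.4197) ≈ 0.5251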